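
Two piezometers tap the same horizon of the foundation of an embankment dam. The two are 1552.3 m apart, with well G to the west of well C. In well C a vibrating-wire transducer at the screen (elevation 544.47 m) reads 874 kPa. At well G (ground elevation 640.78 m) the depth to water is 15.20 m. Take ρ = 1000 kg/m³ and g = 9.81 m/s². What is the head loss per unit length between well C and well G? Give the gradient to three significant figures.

Pressure head at well C: ψ = P/(ρg) = 874×1000 / (1000 × 9.81) = 89.09 m.
Total head at well C: h = z + ψ = 544.47 + 89.09 = 633.56 m.
Total head at well G: h = 640.78 − 15.20 = 625.58 m.
Head difference: h(well C) − h(well G) = 633.56 − 625.58 = 7.98 m.
Hydraulic gradient: i = |Δh| / L = 7.98 / 1552.3 = 0.00514.

i ≈ 0.00514 m/m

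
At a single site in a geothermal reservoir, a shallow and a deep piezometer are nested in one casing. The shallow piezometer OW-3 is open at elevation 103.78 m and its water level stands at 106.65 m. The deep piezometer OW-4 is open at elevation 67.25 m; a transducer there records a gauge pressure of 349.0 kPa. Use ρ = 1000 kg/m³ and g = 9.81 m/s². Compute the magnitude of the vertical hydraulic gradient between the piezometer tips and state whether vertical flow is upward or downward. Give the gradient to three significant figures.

|i_v| ≈ 0.105; vertical flow is downward

Total head at OW-3: h = 106.65 m (water level in the standpipe).
Pressure head at OW-4: ψ = P/(ρg) = 349.0×1000 / (1000 × 9.81) = 35.58 m.
Total head at OW-4: h = z + ψ = 67.25 + 35.58 = 102.83 m.
Δh = h(OW-3) − h(OW-4) = 106.65 − 102.83 = 3.82 m.
Vertical separation Δz = 103.78 − 67.25 = 36.53 m.
|i_v| = |Δh| / Δz = 3.82 / 36.53 = 0.105.
Head is higher in the shallow piezometer, so vertical flow is downward (recharge condition).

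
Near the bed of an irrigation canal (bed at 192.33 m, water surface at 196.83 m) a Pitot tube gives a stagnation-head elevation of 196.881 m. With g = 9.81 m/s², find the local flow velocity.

v ≈ 1.00 m/s

Near the bed, under hydrostatic conditions, the piezometric head (z + ψ) equals the free-surface elevation, 196.83 m.
Velocity head = total − piezometric = 196.881 − 196.83 = 0.051 m.
v = √(2g·h_v) = √(2 × 9.81 × 0.051) = 1.00 m/s.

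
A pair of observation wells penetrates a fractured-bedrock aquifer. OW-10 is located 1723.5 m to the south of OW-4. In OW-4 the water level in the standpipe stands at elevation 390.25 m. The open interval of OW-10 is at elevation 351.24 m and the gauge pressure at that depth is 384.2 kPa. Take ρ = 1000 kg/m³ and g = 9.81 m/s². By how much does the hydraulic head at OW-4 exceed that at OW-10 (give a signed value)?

Total head at OW-4: h = 390.25 m (water level in the piezometer is the total head).
Pressure head at OW-10: ψ = P/(ρg) = 384.2×1000 / (1000 × 9.81) = 39.16 m.
Total head at OW-10: h = z + ψ = 351.24 + 39.16 = 390.40 m.
Head difference: h(OW-4) − h(OW-10) = 390.25 − 390.40 = -0.15 m.

Δh ≈ -0.15 m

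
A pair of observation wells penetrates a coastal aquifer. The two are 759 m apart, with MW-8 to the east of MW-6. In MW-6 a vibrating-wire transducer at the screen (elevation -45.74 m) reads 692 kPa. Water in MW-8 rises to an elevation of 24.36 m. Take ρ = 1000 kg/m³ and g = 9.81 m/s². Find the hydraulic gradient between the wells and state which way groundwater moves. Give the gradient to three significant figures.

Pressure head at MW-6: ψ = P/(ρg) = 692×1000 / (1000 × 9.81) = 70.54 m.
Total head at MW-6: h = z + ψ = -45.74 + 70.54 = 24.80 m.
Total head at MW-8: h = 24.36 m (water level in the piezometer is the total head).
Head difference: h(MW-6) − h(MW-8) = 24.80 − 24.36 = 0.44 m.
Hydraulic gradient: i = |Δh| / L = 0.44 / 759 = 0.000580.
Flow is from higher to lower head: from MW-6 toward MW-8, i.e. toward the east.

i ≈ 0.000580; groundwater flows toward the east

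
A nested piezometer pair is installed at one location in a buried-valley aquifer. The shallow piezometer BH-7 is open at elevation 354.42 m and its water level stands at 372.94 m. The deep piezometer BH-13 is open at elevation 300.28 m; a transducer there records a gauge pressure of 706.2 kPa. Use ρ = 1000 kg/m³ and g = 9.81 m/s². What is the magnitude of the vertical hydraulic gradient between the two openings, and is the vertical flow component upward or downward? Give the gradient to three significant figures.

Total head at BH-7: h = 372.94 m (water level in the standpipe).
Pressure head at BH-13: ψ = P/(ρg) = 706.2×1000 / (1000 × 9.81) = 71.99 m.
Total head at BH-13: h = z + ψ = 300.28 + 71.99 = 372.27 m.
Δh = h(BH-7) − h(BH-13) = 372.94 − 372.27 = 0.67 m.
Vertical separation Δz = 354.42 − 300.28 = 54.14 m.
|i_v| = |Δh| / Δz = 0.67 / 54.14 = 0.0124.
Head is higher in the shallow piezometer, so vertical flow is downward (recharge condition).

|i_v| ≈ 0.0124; vertical flow is downward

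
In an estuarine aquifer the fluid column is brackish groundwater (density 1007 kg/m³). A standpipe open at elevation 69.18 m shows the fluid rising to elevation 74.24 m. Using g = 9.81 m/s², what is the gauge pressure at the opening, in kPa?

P ≈ 50.0 kPa

Pressure head ψ = h − z = 74.24 − 69.18 = 5.06 m.
P = ρgψ = 1007 × 9.81 × 5.06 = 49986 Pa ≈ 50.0 kPa.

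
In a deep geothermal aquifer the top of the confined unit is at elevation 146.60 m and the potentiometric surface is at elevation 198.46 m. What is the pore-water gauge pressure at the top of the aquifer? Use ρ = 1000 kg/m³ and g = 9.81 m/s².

Pressure head at the aquifer top: ψ = h − z = 198.46 − 146.60 = 51.86 m.
P = ρgψ = 1000 × 9.81 × 51.86 = 508747 Pa ≈ 509 kPa.

P ≈ 509 kPa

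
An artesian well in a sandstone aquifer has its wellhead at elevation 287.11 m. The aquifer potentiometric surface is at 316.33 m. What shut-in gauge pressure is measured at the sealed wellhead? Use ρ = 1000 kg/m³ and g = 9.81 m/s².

P ≈ 287 kPa

Head above the cap: Δh = 316.33 − 287.11 = 29.22 m.
P = ρgΔh = 1000 × 9.81 × 29.22 = 286648 Pa ≈ 287 kPa.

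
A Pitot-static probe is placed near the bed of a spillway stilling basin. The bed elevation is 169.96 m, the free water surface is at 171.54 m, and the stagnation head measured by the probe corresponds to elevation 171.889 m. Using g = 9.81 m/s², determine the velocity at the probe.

Near the bed, under hydrostatic conditions, the piezometric head (z + ψ) equals the free-surface elevation, 171.54 m.
Velocity head = total − piezometric = 171.889 − 171.54 = 0.349 m.
v = √(2g·h_v) = √(2 × 9.81 × 0.349) = 2.62 m/s.

v ≈ 2.62 m/s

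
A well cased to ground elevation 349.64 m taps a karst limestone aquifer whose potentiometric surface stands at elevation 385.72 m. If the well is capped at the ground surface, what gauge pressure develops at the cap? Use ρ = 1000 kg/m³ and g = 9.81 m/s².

Head above the cap: Δh = 385.72 − 349.64 = 36.08 m.
P = ρgΔh = 1000 × 9.81 × 36.08 = 353945 Pa ≈ 354 kPa.

P ≈ 354 kPa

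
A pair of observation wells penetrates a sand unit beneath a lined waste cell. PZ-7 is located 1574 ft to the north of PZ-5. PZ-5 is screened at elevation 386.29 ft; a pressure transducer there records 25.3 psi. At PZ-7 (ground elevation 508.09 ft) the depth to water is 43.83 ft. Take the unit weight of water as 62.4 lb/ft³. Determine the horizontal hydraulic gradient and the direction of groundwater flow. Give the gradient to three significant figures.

Pressure head at PZ-5: ψ = 144·P/γ = 144 × 25.3 / 62.4 = 58.38 ft.
Total head at PZ-5: h = z + ψ = 386.29 + 58.38 = 444.67 ft.
Total head at PZ-7: h = 508.09 − 43.83 = 464.26 ft.
Head difference: h(PZ-5) − h(PZ-7) = 444.67 − 464.26 = -19.59 ft.
Hydraulic gradient: i = |Δh| / L = 19.59 / 1574 = 0.0124.
Flow is from higher to lower head: from PZ-7 toward PZ-5, i.e. toward the south.

i ≈ 0.0124; groundwater flows toward the south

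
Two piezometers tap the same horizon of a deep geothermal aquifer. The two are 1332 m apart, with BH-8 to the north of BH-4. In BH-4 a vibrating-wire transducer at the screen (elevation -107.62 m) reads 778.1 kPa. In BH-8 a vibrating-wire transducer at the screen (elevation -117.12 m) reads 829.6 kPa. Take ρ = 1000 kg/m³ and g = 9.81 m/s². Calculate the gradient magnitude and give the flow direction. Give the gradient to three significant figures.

i ≈ 0.00319; groundwater flows toward the north

Pressure head at BH-4: ψ = P/(ρg) = 778.1×1000 / (1000 × 9.81) = 79.32 m.
Total head at BH-4: h = z + ψ = -107.62 + 79.32 = -28.30 m.
Pressure head at BH-8: ψ = P/(ρg) = 829.6×1000 / (1000 × 9.81) = 84.57 m.
Total head at BH-8: h = z + ψ = -117.12 + 84.57 = -32.55 m.
Head difference: h(BH-4) − h(BH-8) = -28.30 − (-32.55) = 4.25 m.
Hydraulic gradient: i = |Δh| / L = 4.25 / 1332 = 0.00319.
Flow is from higher to lower head: from BH-4 toward BH-8, i.e. toward the north.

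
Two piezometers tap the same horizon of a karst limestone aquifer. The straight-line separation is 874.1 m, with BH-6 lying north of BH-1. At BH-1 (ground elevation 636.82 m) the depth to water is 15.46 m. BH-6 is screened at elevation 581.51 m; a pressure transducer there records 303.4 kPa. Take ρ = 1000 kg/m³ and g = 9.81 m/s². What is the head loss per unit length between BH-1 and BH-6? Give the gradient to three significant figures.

i ≈ 0.0102 m/m

Total head at BH-1: h = 636.82 − 15.46 = 621.36 m.
Pressure head at BH-6: ψ = P/(ρg) = 303.4×1000 / (1000 × 9.81) = 30.93 m.
Total head at BH-6: h = z + ψ = 581.51 + 30.93 = 612.44 m.
Head difference: h(BH-1) − h(BH-6) = 621.36 − 612.44 = 8.92 m.
Hydraulic gradient: i = |Δh| / L = 8.92 / 874.1 = 0.0102.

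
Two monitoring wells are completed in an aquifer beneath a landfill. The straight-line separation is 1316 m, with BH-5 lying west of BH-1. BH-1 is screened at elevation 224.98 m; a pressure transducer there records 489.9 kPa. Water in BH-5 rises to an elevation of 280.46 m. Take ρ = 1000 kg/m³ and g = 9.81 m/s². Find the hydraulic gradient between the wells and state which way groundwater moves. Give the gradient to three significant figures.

Pressure head at BH-1: ψ = P/(ρg) = 489.9×1000 / (1000 × 9.81) = 49.94 m.
Total head at BH-1: h = z + ψ = 224.98 + 49.94 = 274.92 m.
Total head at BH-5: h = 280.46 m (water level in the piezometer is the total head).
Head difference: h(BH-1) − h(BH-5) = 274.92 − 280.46 = -5.54 m.
Hydraulic gradient: i = |Δh| / L = 5.54 / 1316 = 0.00421.
Flow is from higher to lower head: from BH-5 toward BH-1, i.e. toward the east.

i ≈ 0.00421; groundwater flows toward the east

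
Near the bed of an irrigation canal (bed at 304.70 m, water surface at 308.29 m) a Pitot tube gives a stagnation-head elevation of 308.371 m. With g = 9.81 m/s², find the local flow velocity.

Near the bed, under hydrostatic conditions, the piezometric head (z + ψ) equals the free-surface elevation, 308.29 m.
Velocity head = total − piezometric = 308.371 − 308.29 = 0.081 m.
v = √(2g·h_v) = √(2 × 9.81 × 0.081) = 1.26 m/s.

v ≈ 1.26 m/s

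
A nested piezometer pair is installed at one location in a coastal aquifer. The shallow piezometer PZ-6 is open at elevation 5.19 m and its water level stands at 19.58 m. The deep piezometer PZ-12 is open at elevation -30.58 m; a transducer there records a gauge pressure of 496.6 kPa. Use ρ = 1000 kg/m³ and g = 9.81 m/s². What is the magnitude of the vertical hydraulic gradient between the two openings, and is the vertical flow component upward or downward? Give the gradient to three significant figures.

|i_v| ≈ 0.0129; vertical flow is upward

Total head at PZ-6: h = 19.58 m (water level in the standpipe).
Pressure head at PZ-12: ψ = P/(ρg) = 496.6×1000 / (1000 × 9.81) = 50.62 m.
Total head at PZ-12: h = z + ψ = -30.58 + 50.62 = 20.04 m.
Δh = h(PZ-6) − h(PZ-12) = 19.58 − 20.04 = -0.46 m.
Vertical separation Δz = 5.19 − (-30.58) = 35.77 m.
|i_v| = |Δh| / Δz = 0.46 / 35.77 = 0.0129.
Head is higher in the deep piezometer, so vertical flow is upward (discharge condition).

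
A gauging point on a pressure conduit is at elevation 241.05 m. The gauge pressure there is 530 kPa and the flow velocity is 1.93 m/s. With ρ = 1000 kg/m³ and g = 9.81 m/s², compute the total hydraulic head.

Pressure head ψ = P/(ρg) = 530×1000 / (1000 × 9.81) = 54.03 m.
Velocity head = v²/(2g) = 1.93² / (2 × 9.81) = 0.190 m.
h = z + ψ + v²/(2g) = 241.05 + 54.03 + 0.190 = 295.27 m.

h ≈ 295.27 m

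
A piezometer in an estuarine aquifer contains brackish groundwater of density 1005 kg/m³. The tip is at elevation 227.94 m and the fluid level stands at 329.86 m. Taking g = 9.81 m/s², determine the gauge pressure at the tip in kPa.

Pressure head ψ = h − z = 329.86 − 227.94 = 101.92 m.
P = ρgψ = 1005 × 9.81 × 101.92 = 1004834 Pa ≈ 1000 kPa.

P ≈ 1000 kPa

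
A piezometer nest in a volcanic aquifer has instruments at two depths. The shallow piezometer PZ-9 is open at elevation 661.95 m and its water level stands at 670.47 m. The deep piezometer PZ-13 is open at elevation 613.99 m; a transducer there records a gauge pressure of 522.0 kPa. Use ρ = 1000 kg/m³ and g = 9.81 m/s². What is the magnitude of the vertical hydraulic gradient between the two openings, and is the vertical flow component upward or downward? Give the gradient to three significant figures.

|i_v| ≈ 0.0682; vertical flow is downward

Total head at PZ-9: h = 670.47 m (water level in the standpipe).
Pressure head at PZ-13: ψ = P/(ρg) = 522.0×1000 / (1000 × 9.81) = 53.21 m.
Total head at PZ-13: h = z + ψ = 613.99 + 53.21 = 667.20 m.
Δh = h(PZ-9) − h(PZ-13) = 670.47 − 667.20 = 3.27 m.
Vertical separation Δz = 661.95 − 613.99 = 47.96 m.
|i_v| = |Δh| / Δz = 3.27 / 47.96 = 0.0682.
Head is higher in the shallow piezometer, so vertical flow is downward (recharge condition).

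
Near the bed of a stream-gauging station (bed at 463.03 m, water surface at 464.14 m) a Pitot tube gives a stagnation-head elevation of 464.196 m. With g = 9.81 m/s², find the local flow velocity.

Near the bed, under hydrostatic conditions, the piezometric head (z + ψ) equals the free-surface elevation, 464.14 m.
Velocity head = total − piezometric = 464.196 − 464.14 = 0.056 m.
v = √(2g·h_v) = √(2 × 9.81 × 0.056) = 1.05 m/s.

v ≈ 1.05 m/s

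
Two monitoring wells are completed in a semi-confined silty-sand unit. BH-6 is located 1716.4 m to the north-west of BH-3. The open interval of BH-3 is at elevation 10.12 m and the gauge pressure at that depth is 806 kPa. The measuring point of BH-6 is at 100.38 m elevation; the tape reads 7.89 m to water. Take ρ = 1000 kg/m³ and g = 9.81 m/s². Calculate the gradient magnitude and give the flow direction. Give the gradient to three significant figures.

i ≈ 0.000122; groundwater flows toward the south-east

Pressure head at BH-3: ψ = P/(ρg) = 806×1000 / (1000 × 9.81) = 82.16 m.
Total head at BH-3: h = z + ψ = 10.12 + 82.16 = 92.28 m.
Total head at BH-6: h = 100.38 − 7.89 = 92.49 m.
Head difference: h(BH-3) − h(BH-6) = 92.28 − 92.49 = -0.21 m.
Hydraulic gradient: i = |Δh| / L = 0.21 / 1716.4 = 0.000122.
Flow is from higher to lower head: from BH-6 toward BH-3, i.e. toward the south-east.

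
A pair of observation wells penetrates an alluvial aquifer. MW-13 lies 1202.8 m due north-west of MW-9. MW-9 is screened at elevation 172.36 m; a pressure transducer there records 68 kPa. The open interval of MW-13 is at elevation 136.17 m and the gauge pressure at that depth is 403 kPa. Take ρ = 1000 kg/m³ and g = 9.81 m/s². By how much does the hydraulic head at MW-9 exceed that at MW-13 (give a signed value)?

Δh ≈ 2.04 m

Pressure head at MW-9: ψ = P/(ρg) = 68×1000 / (1000 × 9.81) = 6.93 m.
Total head at MW-9: h = z + ψ = 172.36 + 6.93 = 179.29 m.
Pressure head at MW-13: ψ = P/(ρg) = 403×1000 / (1000 × 9.81) = 41.08 m.
Total head at MW-13: h = z + ψ = 136.17 + 41.08 = 177.25 m.
Head difference: h(MW-9) − h(MW-13) = 179.29 − 177.25 = 2.04 m.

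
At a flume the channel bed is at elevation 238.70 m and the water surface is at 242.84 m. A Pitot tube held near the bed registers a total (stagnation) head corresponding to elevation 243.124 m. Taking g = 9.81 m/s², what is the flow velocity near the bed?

v ≈ 2.36 m/s

Near the bed, under hydrostatic conditions, the piezometric head (z + ψ) equals the free-surface elevation, 242.84 m.
Velocity head = total − piezometric = 243.124 − 242.84 = 0.284 m.
v = √(2g·h_v) = √(2 × 9.81 × 0.284) = 2.36 m/s.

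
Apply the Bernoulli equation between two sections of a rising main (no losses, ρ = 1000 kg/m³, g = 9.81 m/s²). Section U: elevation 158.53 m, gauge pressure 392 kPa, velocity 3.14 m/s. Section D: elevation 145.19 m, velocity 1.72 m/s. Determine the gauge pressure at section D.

Pressure head at U: ψ₁ = P₁/(ρg) = 392×1000 / (1000 × 9.81) = 39.96 m.
Velocity heads: v₁²/2g = 3.14²/19.62 = 0.503 m; v₂²/2g = 1.72²/19.62 = 0.151 m.
Total head H = z₁ + ψ₁ + v₁²/2g = 158.53 + 39.96 + 0.503 = 198.99 m.
ψ₂ = H − z₂ − v₂²/2g = 198.99 − 145.19 − 0.151 = 53.65 m.
P₂ = ρgψ₂ = 1000 × 9.81 × 53.65 ≈ 526 kPa.

P₂ ≈ 526 kPa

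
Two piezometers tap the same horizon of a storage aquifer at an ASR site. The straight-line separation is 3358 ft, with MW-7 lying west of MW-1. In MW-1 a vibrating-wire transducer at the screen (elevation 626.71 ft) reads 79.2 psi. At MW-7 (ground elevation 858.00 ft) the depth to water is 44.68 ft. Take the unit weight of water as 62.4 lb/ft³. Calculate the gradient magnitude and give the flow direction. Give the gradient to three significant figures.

i ≈ 0.00114; groundwater flows toward the east

Pressure head at MW-1: ψ = 144·P/γ = 144 × 79.2 / 62.4 = 182.77 ft.
Total head at MW-1: h = z + ψ = 626.71 + 182.77 = 809.48 ft.
Total head at MW-7: h = 858.00 − 44.68 = 813.32 ft.
Head difference: h(MW-1) − h(MW-7) = 809.48 − 813.32 = -3.84 ft.
Hydraulic gradient: i = |Δh| / L = 3.84 / 3358 = 0.00114.
Flow is from higher to lower head: from MW-7 toward MW-1, i.e. toward the east.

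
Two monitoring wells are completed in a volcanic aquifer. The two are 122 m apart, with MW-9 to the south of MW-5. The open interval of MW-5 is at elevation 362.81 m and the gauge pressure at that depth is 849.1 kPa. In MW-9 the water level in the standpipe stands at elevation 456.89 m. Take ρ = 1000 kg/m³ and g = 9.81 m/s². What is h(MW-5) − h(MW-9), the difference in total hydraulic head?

Δh ≈ -7.53 m

Pressure head at MW-5: ψ = P/(ρg) = 849.1×1000 / (1000 × 9.81) = 86.55 m.
Total head at MW-5: h = z + ψ = 362.81 + 86.55 = 449.36 m.
Total head at MW-9: h = 456.89 m (water level in the piezometer is the total head).
Head difference: h(MW-5) − h(MW-9) = 449.36 − 456.89 = -7.53 m.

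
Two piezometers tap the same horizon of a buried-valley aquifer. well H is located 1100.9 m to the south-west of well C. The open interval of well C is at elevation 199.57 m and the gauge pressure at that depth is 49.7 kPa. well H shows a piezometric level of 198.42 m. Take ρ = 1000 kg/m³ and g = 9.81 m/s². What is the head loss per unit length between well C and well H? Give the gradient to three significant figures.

Pressure head at well C: ψ = P/(ρg) = 49.7×1000 / (1000 × 9.81) = 5.07 m.
Total head at well C: h = z + ψ = 199.57 + 5.07 = 204.64 m.
Total head at well H: h = 198.42 m (water level in the piezometer is the total head).
Head difference: h(well C) − h(well H) = 204.64 − 198.42 = 6.22 m.
Hydraulic gradient: i = |Δh| / L = 6.22 / 1100.9 = 0.00565.

i ≈ 0.00565 m/m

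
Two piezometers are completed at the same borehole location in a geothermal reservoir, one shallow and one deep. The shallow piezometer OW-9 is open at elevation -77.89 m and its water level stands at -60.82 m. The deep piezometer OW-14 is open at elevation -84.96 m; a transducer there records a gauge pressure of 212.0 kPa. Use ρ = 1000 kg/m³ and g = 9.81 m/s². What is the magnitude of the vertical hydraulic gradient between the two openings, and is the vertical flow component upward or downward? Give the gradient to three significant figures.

|i_v| ≈ 0.358; vertical flow is downward

Total head at OW-9: h = -60.82 m (water level in the standpipe).
Pressure head at OW-14: ψ = P/(ρg) = 212.0×1000 / (1000 × 9.81) = 21.61 m.
Total head at OW-14: h = z + ψ = -84.96 + 21.61 = -63.35 m.
Δh = h(OW-9) − h(OW-14) = -60.82 − (-63.35) = 2.53 m.
Vertical separation Δz = -77.89 − (-84.96) = 7.07 m.
|i_v| = |Δh| / Δz = 2.53 / 7.07 = 0.358.
Head is higher in the shallow piezometer, so vertical flow is downward (recharge condition).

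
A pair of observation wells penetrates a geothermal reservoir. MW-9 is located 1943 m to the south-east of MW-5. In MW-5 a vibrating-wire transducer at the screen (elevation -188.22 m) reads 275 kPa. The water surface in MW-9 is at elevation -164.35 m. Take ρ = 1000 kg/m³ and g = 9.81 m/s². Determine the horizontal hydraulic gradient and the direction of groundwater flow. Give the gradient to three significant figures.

Pressure head at MW-5: ψ = P/(ρg) = 275×1000 / (1000 × 9.81) = 28.03 m.
Total head at MW-5: h = z + ψ = -188.22 + 28.03 = -160.19 m.
Total head at MW-9: h = -164.35 m (water level in the piezometer is the total head).
Head difference: h(MW-5) − h(MW-9) = -160.19 − (-164.35) = 4.16 m.
Hydraulic gradient: i = |Δh| / L = 4.16 / 1943 = 0.00214.
Flow is from higher to lower head: from MW-5 toward MW-9, i.e. toward the south-east.

i ≈ 0.00214; groundwater flows toward the south-east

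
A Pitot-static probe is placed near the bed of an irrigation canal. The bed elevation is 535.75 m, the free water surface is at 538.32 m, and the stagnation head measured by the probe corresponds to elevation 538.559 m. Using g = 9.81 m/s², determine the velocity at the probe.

Near the bed, under hydrostatic conditions, the piezometric head (z + ψ) equals the free-surface elevation, 538.32 m.
Velocity head = total − piezometric = 538.559 − 538.32 = 0.239 m.
v = √(2g·h_v) = √(2 × 9.81 × 0.239) = 2.17 m/s.

v ≈ 2.17 m/s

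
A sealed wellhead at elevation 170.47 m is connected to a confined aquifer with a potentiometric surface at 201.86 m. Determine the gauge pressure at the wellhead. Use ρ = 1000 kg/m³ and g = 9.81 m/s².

Head above the cap: Δh = 201.86 − 170.47 = 31.39 m.
P = ρgΔh = 1000 × 9.81 × 31.39 = 307936 Pa ≈ 308 kPa.

P ≈ 308 kPa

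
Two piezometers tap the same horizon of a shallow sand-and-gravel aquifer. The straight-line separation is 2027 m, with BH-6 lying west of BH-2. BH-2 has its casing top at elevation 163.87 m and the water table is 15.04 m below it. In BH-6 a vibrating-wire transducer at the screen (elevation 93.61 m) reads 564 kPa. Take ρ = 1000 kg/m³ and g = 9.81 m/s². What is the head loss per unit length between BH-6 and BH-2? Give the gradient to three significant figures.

Total head at BH-2: h = 163.87 − 15.04 = 148.83 m.
Pressure head at BH-6: ψ = P/(ρg) = 564×1000 / (1000 × 9.81) = 57.49 m.
Total head at BH-6: h = z + ψ = 93.61 + 57.49 = 151.10 m.
Head difference: h(BH-2) − h(BH-6) = 148.83 − 151.10 = -2.27 m.
Hydraulic gradient: i = |Δh| / L = 2.27 / 2027 = 0.00112.

i ≈ 0.00112 m/m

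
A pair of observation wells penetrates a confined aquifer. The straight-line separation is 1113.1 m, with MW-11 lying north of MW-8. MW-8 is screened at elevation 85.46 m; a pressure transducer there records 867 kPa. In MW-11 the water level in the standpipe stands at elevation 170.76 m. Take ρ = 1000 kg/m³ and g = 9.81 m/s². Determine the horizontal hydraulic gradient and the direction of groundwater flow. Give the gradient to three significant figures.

i ≈ 0.00277; groundwater flows toward the north

Pressure head at MW-8: ψ = P/(ρg) = 867×1000 / (1000 × 9.81) = 88.38 m.
Total head at MW-8: h = z + ψ = 85.46 + 88.38 = 173.84 m.
Total head at MW-11: h = 170.76 m (water level in the piezometer is the total head).
Head difference: h(MW-8) − h(MW-11) = 173.84 − 170.76 = 3.08 m.
Hydraulic gradient: i = |Δh| / L = 3.08 / 1113.1 = 0.00277.
Flow is from higher to lower head: from MW-8 toward MW-11, i.e. toward the north.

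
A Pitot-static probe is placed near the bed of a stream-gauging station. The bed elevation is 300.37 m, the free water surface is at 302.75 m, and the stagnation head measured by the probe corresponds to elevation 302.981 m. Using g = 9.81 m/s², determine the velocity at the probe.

v ≈ 2.13 m/s

Near the bed, under hydrostatic conditions, the piezometric head (z + ψ) equals the free-surface elevation, 302.75 m.
Velocity head = total − piezometric = 302.981 − 302.75 = 0.231 m.
v = √(2g·h_v) = √(2 × 9.81 × 0.231) = 2.13 m/s.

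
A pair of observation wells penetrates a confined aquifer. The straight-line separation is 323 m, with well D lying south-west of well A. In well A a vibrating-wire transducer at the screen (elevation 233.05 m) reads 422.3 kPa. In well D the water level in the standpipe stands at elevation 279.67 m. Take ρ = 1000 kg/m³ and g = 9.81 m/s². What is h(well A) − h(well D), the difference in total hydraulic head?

Pressure head at well A: ψ = P/(ρg) = 422.3×1000 / (1000 × 9.81) = 43.05 m.
Total head at well A: h = z + ψ = 233.05 + 43.05 = 276.10 m.
Total head at well D: h = 279.67 m (water level in the piezometer is the total head).
Head difference: h(well A) − h(well D) = 276.10 − 279.67 = -3.57 m.

Δh ≈ -3.57 m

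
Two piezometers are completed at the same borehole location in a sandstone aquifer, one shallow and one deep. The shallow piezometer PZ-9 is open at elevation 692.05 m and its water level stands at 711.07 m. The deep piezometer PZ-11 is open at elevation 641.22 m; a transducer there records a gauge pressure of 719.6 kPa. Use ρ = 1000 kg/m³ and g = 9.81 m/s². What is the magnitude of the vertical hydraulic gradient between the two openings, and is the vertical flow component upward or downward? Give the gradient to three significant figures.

|i_v| ≈ 0.0689; vertical flow is upward

Total head at PZ-9: h = 711.07 m (water level in the standpipe).
Pressure head at PZ-11: ψ = P/(ρg) = 719.6×1000 / (1000 × 9.81) = 73.35 m.
Total head at PZ-11: h = z + ψ = 641.22 + 73.35 = 714.57 m.
Δh = h(PZ-9) − h(PZ-11) = 711.07 − 714.57 = -3.50 m.
Vertical separation Δz = 692.05 − 641.22 = 50.83 m.
|i_v| = |Δh| / Δz = 3.50 / 50.83 = 0.0689.
Head is higher in the deep piezometer, so vertical flow is upward (discharge condition).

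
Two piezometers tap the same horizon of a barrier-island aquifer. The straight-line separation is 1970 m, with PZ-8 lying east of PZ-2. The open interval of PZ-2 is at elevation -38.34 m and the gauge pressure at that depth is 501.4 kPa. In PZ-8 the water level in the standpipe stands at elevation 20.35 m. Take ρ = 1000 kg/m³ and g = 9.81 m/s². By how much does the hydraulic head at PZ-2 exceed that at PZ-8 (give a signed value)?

Pressure head at PZ-2: ψ = P/(ρg) = 501.4×1000 / (1000 × 9.81) = 51.11 m.
Total head at PZ-2: h = z + ψ = -38.34 + 51.11 = 12.77 m.
Total head at PZ-8: h = 20.35 m (water level in the piezometer is the total head).
Head difference: h(PZ-2) − h(PZ-8) = 12.77 − 20.35 = -7.58 m.

Δh ≈ -7.58 m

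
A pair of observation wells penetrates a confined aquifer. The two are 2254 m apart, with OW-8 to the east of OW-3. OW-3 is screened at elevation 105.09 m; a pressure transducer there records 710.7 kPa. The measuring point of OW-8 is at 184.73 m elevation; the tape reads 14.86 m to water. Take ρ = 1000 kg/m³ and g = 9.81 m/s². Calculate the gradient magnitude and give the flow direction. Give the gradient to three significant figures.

i ≈ 0.00340; groundwater flows toward the east

Pressure head at OW-3: ψ = P/(ρg) = 710.7×1000 / (1000 × 9.81) = 72.45 m.
Total head at OW-3: h = z + ψ = 105.09 + 72.45 = 177.54 m.
Total head at OW-8: h = 184.73 − 14.86 = 169.87 m.
Head difference: h(OW-3) − h(OW-8) = 177.54 − 169.87 = 7.67 m.
Hydraulic gradient: i = |Δh| / L = 7.67 / 2254 = 0.00340.
Flow is from higher to lower head: from OW-3 toward OW-8, i.e. toward the east.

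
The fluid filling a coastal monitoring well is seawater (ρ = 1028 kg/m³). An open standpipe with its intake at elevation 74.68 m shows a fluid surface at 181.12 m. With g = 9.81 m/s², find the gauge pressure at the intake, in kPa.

P ≈ 1070 kPa

Pressure head ψ = h − z = 181.12 − 74.68 = 106.44 m.
P = ρgψ = 1028 × 9.81 × 106.44 = 1073413 Pa ≈ 1070 kPa.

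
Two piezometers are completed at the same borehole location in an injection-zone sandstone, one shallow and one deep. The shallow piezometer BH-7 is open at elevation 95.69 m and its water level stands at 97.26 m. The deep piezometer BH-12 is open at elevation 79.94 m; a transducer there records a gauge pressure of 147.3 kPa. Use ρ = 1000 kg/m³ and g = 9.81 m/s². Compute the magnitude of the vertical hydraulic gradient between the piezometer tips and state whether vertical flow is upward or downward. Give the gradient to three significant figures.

|i_v| ≈ 0.146; vertical flow is downward

Total head at BH-7: h = 97.26 m (water level in the standpipe).
Pressure head at BH-12: ψ = P/(ρg) = 147.3×1000 / (1000 × 9.81) = 15.02 m.
Total head at BH-12: h = z + ψ = 79.94 + 15.02 = 94.96 m.
Δh = h(BH-7) − h(BH-12) = 97.26 − 94.96 = 2.30 m.
Vertical separation Δz = 95.69 − 79.94 = 15.75 m.
|i_v| = |Δh| / Δz = 2.30 / 15.75 = 0.146.
Head is higher in the shallow piezometer, so vertical flow is downward (recharge condition).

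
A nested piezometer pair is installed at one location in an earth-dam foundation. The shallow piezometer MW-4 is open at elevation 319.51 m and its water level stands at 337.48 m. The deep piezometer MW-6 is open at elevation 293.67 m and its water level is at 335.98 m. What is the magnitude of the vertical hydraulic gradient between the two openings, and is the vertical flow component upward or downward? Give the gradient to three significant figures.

|i_v| ≈ 0.0580; vertical flow is downward

Total head at MW-4: h = 337.48 m (water level in the standpipe).
Total head at MW-6: h = 335.98 m.
Δh = h(MW-4) − h(MW-6) = 337.48 − 335.98 = 1.50 m.
Vertical separation Δz = 319.51 − 293.67 = 25.84 m.
|i_v| = |Δh| / Δz = 1.50 / 25.84 = 0.0580.
Head is higher in the shallow piezometer, so vertical flow is downward (recharge condition).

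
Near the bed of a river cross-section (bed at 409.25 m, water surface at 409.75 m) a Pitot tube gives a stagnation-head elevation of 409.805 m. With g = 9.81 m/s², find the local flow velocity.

Near the bed, under hydrostatic conditions, the piezometric head (z + ψ) equals the free-surface elevation, 409.75 m.
Velocity head = total − piezometric = 409.805 − 409.75 = 0.055 m.
v = √(2g·h_v) = √(2 × 9.81 × 0.055) = 1.04 m/s.

v ≈ 1.04 m/s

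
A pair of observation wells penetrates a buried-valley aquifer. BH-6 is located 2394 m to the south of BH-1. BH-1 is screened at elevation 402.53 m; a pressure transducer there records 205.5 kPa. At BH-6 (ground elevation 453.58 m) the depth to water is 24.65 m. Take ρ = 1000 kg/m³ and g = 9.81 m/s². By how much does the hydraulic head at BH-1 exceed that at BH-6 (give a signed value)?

Pressure head at BH-1: ψ = P/(ρg) = 205.5×1000 / (1000 × 9.81) = 20.95 m.
Total head at BH-1: h = z + ψ = 402.53 + 20.95 = 423.48 m.
Total head at BH-6: h = 453.58 − 24.65 = 428.93 m.
Head difference: h(BH-1) − h(BH-6) = 423.48 − 428.93 = -5.45 m.

Δh ≈ -5.45 m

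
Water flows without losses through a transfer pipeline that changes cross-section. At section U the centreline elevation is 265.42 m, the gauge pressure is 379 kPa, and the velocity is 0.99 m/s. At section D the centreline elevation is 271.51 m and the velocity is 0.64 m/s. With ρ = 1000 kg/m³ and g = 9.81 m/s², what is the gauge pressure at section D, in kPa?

P₂ ≈ 320 kPa

Pressure head at U: ψ₁ = P₁/(ρg) = 379×1000 / (1000 × 9.81) = 38.63 m.
Velocity heads: v₁²/2g = 0.99²/19.62 = 0.050 m; v₂²/2g = 0.64²/19.62 = 0.021 m.
Total head H = z₁ + ψ₁ + v₁²/2g = 265.42 + 38.63 + 0.050 = 304.10 m.
ψ₂ = H − z₂ − v₂²/2g = 304.10 − 271.51 − 0.021 = 32.57 m.
P₂ = ρgψ₂ = 1000 × 9.81 × 32.57 ≈ 320 kPa.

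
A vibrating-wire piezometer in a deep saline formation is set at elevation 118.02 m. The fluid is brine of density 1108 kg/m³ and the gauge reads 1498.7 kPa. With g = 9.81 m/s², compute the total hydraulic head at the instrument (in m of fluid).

h ≈ 255.90 m

ψ = P/(ρg) = 1498.7×1000 / (1108 × 9.81) = 137.88 m.
h = z + ψ = 118.02 + 137.88 = 255.90 m.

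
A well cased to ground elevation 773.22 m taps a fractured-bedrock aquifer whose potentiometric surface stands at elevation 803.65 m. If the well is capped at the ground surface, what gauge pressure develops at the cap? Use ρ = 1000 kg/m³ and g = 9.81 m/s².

P ≈ 299 kPa

Head above the cap: Δh = 803.65 − 773.22 = 30.43 m.
P = ρgΔh = 1000 × 9.81 × 30.43 = 298518 Pa ≈ 299 kPa.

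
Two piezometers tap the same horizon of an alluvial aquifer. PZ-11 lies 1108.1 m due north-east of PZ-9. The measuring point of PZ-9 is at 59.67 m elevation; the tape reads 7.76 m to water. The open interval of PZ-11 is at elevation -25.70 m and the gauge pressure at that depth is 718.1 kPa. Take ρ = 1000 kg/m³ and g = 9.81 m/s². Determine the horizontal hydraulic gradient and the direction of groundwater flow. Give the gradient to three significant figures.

Total head at PZ-9: h = 59.67 − 7.76 = 51.91 m.
Pressure head at PZ-11: ψ = P/(ρg) = 718.1×1000 / (1000 × 9.81) = 73.20 m.
Total head at PZ-11: h = z + ψ = -25.70 + 73.20 = 47.50 m.
Head difference: h(PZ-9) − h(PZ-11) = 51.91 − 47.50 = 4.41 m.
Hydraulic gradient: i = |Δh| / L = 4.41 / 1108.1 = 0.00398.
Flow is from higher to lower head: from PZ-9 toward PZ-11, i.e. toward the north-east.

i ≈ 0.00398; groundwater flows toward the north-east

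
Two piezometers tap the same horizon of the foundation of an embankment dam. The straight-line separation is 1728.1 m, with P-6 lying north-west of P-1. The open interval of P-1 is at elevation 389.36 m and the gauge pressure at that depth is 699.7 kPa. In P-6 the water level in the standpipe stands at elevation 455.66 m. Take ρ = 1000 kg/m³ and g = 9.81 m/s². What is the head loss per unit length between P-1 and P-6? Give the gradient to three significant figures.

i ≈ 0.00291 m/m

Pressure head at P-1: ψ = P/(ρg) = 699.7×1000 / (1000 × 9.81) = 71.33 m.
Total head at P-1: h = z + ψ = 389.36 + 71.33 = 460.69 m.
Total head at P-6: h = 455.66 m (water level in the piezometer is the total head).
Head difference: h(P-1) − h(P-6) = 460.69 − 455.66 = 5.03 m.
Hydraulic gradient: i = |Δh| / L = 5.03 / 1728.1 = 0.00291.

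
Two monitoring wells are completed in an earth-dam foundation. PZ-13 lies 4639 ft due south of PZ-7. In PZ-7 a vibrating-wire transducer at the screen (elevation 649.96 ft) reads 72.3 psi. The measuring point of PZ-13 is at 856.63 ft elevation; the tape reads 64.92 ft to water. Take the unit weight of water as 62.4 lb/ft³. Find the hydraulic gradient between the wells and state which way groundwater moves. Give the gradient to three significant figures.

Pressure head at PZ-7: ψ = 144·P/γ = 144 × 72.3 / 62.4 = 166.85 ft.
Total head at PZ-7: h = z + ψ = 649.96 + 166.85 = 816.81 ft.
Total head at PZ-13: h = 856.63 − 64.92 = 791.71 ft.
Head difference: h(PZ-7) − h(PZ-13) = 816.81 − 791.71 = 25.10 ft.
Hydraulic gradient: i = |Δh| / L = 25.10 / 4639 = 0.00541.
Flow is from higher to lower head: from PZ-7 toward PZ-13, i.e. toward the south.

i ≈ 0.00541; groundwater flows toward the south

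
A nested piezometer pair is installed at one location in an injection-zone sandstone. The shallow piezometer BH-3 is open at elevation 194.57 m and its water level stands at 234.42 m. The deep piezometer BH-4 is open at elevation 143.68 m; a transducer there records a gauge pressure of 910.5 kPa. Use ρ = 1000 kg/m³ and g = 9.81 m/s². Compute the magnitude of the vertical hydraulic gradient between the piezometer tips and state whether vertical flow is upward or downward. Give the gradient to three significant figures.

Total head at BH-3: h = 234.42 m (water level in the standpipe).
Pressure head at BH-4: ψ = P/(ρg) = 910.5×1000 / (1000 × 9.81) = 92.81 m.
Total head at BH-4: h = z + ψ = 143.68 + 92.81 = 236.49 m.
Δh = h(BH-3) − h(BH-4) = 234.42 − 236.49 = -2.07 m.
Vertical separation Δz = 194.57 − 143.68 = 50.89 m.
|i_v| = |Δh| / Δz = 2.07 / 50.89 = 0.0407.
Head is higher in the deep piezometer, so vertical flow is upward (discharge condition).

|i_v| ≈ 0.0407; vertical flow is upward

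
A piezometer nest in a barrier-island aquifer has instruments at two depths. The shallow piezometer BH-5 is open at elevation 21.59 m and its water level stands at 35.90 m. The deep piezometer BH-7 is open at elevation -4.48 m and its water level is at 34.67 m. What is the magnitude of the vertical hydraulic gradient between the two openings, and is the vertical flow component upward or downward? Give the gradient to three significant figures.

Total head at BH-5: h = 35.90 m (water level in the standpipe).
Total head at BH-7: h = 34.67 m.
Δh = h(BH-5) − h(BH-7) = 35.90 − 34.67 = 1.23 m.
Vertical separation Δz = 21.59 − (-4.48) = 26.07 m.
|i_v| = |Δh| / Δz = 1.23 / 26.07 = 0.0472.
Head is higher in the shallow piezometer, so vertical flow is downward (recharge condition).

|i_v| ≈ 0.0472; vertical flow is downward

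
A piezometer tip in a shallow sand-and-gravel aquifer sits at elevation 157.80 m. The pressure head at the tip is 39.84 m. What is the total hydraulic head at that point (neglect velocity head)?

h = z + ψ = 157.80 + 39.84 = 197.64 m.

h ≈ 197.64 m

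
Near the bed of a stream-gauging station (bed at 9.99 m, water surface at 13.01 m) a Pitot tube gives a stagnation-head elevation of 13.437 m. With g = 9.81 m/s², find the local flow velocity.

v ≈ 2.89 m/s

Near the bed, under hydrostatic conditions, the piezometric head (z + ψ) equals the free-surface elevation, 13.01 m.
Velocity head = total − piezometric = 13.437 − 13.01 = 0.427 m.
v = √(2g·h_v) = √(2 × 9.81 × 0.427) = 2.89 m/s.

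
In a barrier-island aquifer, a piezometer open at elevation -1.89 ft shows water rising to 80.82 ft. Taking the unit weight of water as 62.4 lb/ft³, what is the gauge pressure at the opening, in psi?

Pressure head ψ = h − z = 80.82 − (-1.89) = 82.71 ft.
P = γ·ψ / 144 = 62.4 × 82.71 / 144 = 35.8 psi.

P ≈ 35.8 psi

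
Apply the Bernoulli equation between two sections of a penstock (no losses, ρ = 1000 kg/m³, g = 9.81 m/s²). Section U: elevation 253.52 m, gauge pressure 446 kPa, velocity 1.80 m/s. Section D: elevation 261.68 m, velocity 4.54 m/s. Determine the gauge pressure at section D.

Pressure head at U: ψ₁ = P₁/(ρg) = 446×1000 / (1000 × 9.81) = 45.46 m.
Velocity heads: v₁²/2g = 1.80²/19.62 = 0.165 m; v₂²/2g = 4.54²/19.62 = 1.051 m.
Total head H = z₁ + ψ₁ + v₁²/2g = 253.52 + 45.46 + 0.165 = 299.15 m.
ψ₂ = H − z₂ − v₂²/2g = 299.15 − 261.68 − 1.051 = 36.42 m.
P₂ = ρgψ₂ = 1000 × 9.81 × 36.42 ≈ 357 kPa.

P₂ ≈ 357 kPa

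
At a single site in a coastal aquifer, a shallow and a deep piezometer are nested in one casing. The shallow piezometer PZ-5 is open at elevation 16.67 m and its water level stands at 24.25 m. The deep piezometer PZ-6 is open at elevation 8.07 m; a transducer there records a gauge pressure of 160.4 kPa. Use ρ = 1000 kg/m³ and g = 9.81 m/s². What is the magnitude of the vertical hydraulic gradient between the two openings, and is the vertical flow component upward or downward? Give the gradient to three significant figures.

Total head at PZ-5: h = 24.25 m (water level in the standpipe).
Pressure head at PZ-6: ψ = P/(ρg) = 160.4×1000 / (1000 × 9.81) = 16.35 m.
Total head at PZ-6: h = z + ψ = 8.07 + 16.35 = 24.42 m.
Δh = h(PZ-5) − h(PZ-6) = 24.25 − 24.42 = -0.17 m.
Vertical separation Δz = 16.67 − 8.07 = 8.60 m.
|i_v| = |Δh| / Δz = 0.17 / 8.60 = 0.0198.
Head is higher in the deep piezometer, so vertical flow is upward (discharge condition).

|i_v| ≈ 0.0198; vertical flow is upward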